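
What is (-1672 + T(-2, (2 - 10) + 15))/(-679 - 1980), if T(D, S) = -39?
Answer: 1711/2659 ≈ 0.64347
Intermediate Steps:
(-1672 + T(-2, (2 - 10) + 15))/(-679 - 1980) = (-1672 - 39)/(-679 - 1980) = -1711/(-2659) = -1711*(-1/2659) = 1711/2659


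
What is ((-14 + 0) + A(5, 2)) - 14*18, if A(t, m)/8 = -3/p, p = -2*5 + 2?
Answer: -263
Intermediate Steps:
p = -8 (p = -10 + 2 = -8)
A(t, m) = 3 (A(t, m) = 8*(-3/(-8)) = 8*(-3*(-⅛)) = 8*(3/8) = 3)
((-14 + 0) + A(5, 2)) - 14*18 = ((-14 + 0) + 3) - 14*18 = (-14 + 3) - 252 = -11 - 252 = -263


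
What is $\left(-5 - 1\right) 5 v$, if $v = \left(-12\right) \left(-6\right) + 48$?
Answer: $-3600$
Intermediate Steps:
$v = 120$ ($v = 72 + 48 = 120$)
$\left(-5 - 1\right) 5 v = \left(-5 - 1\right) 5 \cdot 120 = \left(-6\right) 5 \cdot 120 = \left(-30\right) 120 = -3600$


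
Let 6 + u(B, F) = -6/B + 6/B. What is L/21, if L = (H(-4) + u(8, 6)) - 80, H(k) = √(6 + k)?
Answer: -86/21 + √2/21 ≈ -4.0279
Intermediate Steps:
u(B, F) = -6 (u(B, F) = -6 + (-6/B + 6/B) = -6 + 0 = -6)
L = -86 + √2 (L = (√(6 - 4) - 6) - 80 = (√2 - 6) - 80 = (-6 + √2) - 80 = -86 + √2 ≈ -84.586)
L/21 = (-86 + √2)/21 = (-86 + √2)*(1/21) = -86/21 + √2/21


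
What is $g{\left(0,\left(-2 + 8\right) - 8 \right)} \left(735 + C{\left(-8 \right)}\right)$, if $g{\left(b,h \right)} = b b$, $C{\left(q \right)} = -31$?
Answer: $0$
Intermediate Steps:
$g{\left(b,h \right)} = b^{2}$
$g{\left(0,\left(-2 + 8\right) - 8 \right)} \left(735 + C{\left(-8 \right)}\right) = 0^{2} \left(735 - 31\right) = 0 \cdot 704 = 0$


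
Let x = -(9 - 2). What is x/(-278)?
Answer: 7/278 ≈ 0.025180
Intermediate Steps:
x = -7 (x = -1*7 = -7)
x/(-278) = -7/(-278) = -7*(-1/278) = 7/278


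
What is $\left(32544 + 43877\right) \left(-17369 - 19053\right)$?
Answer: $-2783405662$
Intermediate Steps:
$\left(32544 + 43877\right) \left(-17369 - 19053\right) = 76421 \left(-36422\right) = -2783405662$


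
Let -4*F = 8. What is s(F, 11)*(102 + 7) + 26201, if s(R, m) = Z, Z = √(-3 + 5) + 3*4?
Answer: 27509 + 109*√2 ≈ 27663.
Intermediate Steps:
F = -2 (F = -¼*8 = -2)
Z = 12 + √2 (Z = √2 + 12 = 12 + √2 ≈ 13.414)
s(R, m) = 12 + √2
s(F, 11)*(102 + 7) + 26201 = (12 + √2)*(102 + 7) + 26201 = (12 + √2)*109 + 26201 = (1308 + 109*√2) + 26201 = 27509 + 109*√2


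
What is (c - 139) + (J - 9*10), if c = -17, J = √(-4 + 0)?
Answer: -246 + 2*I ≈ -246.0 + 2.0*I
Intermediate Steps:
J = 2*I (J = √(-4) = 2*I ≈ 2.0*I)
(c - 139) + (J - 9*10) = (-17 - 139) + (2*I - 9*10) = -156 + (2*I - 90) = -156 + (-90 + 2*I) = -246 + 2*I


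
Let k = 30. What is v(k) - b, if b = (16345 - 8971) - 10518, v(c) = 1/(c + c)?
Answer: 188641/60 ≈ 3144.0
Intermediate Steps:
v(c) = 1/(2*c)
b = -3144 (b = 7374 - 10518 = -3144)
v(k) - b = (1/2)/30 - 1*(-3144) = (1/2)*(1/30) + 3144 = 1/60 + 3144 = 188641/60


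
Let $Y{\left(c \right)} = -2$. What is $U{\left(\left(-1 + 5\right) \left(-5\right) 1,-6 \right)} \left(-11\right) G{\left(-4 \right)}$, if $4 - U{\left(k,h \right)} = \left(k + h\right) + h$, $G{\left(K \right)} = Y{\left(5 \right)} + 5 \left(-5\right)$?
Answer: $10692$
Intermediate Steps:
$G{\left(K \right)} = -27$ ($G{\left(K \right)} = -2 + 5 \left(-5\right) = -2 - 25 = -27$)
$U{\left(k,h \right)} = 4 - k - 2 h$ ($U{\left(k,h \right)} = 4 - \left(\left(k + h\right) + h\right) = 4 - \left(\left(h + k\right) + h\right) = 4 - \left(k + 2 h\right) = 4 - k - 2 h$)
$U{\left(\left(-1 + 5\right) \left(-5\right) 1,-6 \right)} \left(-11\right) G{\left(-4 \right)} = \left(4 - \left(-1 + 5\right) \left(-5\right) 1 - -12\right) \left(-11\right) \left(-27\right) = \left(4 - 4 \left(-5\right) 1 + 12\right) \left(-11\right) \left(-27\right) = \left(4 - \left(-20\right) 1 + 12\right) \left(-11\right) \left(-27\right) = \left(4 - -20 + 12\right) \left(-11\right) \left(-27\right) = \left(4 + 20 + 12\right) \left(-11\right) \left(-27\right) = 36 \left(-11\right) \left(-27\right) = \left(-396\right) \left(-27\right) = 10692$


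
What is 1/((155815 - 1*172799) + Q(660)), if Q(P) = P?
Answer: -1/16324 ≈ -6.1259e-5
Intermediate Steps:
1/((155815 - 1*172799) + Q(660)) = 1/((155815 - 1*172799) + 660) = 1/((155815 - 172799) + 660) = 1/(-16984 + 660) = 1/(-16324) = -1/16324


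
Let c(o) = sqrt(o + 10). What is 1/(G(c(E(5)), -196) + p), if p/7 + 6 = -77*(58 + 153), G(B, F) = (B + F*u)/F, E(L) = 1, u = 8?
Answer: -4370319408/497180646812293 + 196*sqrt(11)/497180646812293 ≈ -8.7902e-6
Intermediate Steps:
c(o) = sqrt(10 + o)
G(B, F) = (B + 8*F)/F (G(B, F) = (B + F*8)/F = (B + 8*F)/F)
p = -113771 (p = -42 + 7*(-77*(58 + 153)) = -42 + 7*(-77*211) = -42 + 7*(-16247) = -42 - 113729 = -113771)
1/(G(c(E(5)), -196) + p) = 1/((8 + sqrt(10 + 1)/(-196)) - 113771) = 1/((8 + sqrt(11)*(-1/196)) - 113771) = 1/((8 - sqrt(11)/196) - 113771) = 1/(-113763 - sqrt(11)/196)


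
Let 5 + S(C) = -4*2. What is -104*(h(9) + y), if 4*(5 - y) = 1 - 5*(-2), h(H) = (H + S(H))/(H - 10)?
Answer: -650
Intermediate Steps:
S(C) = -13 (S(C) = -5 - 4*2 = -5 - 8 = -13)
h(H) = (-13 + H)/(-10 + H) (h(H) = (H - 13)/(H - 10) = (-13 + H)/(-10 + H))
y = 9/4 (y = 5 - (1 - 5*(-2))/4 = 5 - (1 + 10)/4 = 5 - ¼*11 = 5 - 11/4 = 9/4 ≈ 2.2500)
-104*(h(9) + y) = -104*((-13 + 9)/(-10 + 9) + 9/4) = -104*(-4/(-1) + 9/4) = -104*(-1*(-4) + 9/4) = -104*(4 + 9/4) = -104*25/4 = -650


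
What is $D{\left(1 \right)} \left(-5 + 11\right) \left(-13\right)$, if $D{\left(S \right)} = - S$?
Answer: $78$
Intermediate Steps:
$D{\left(1 \right)} \left(-5 + 11\right) \left(-13\right) = \left(-1\right) 1 \left(-5 + 11\right) \left(-13\right) = \left(-1\right) 6 \left(-13\right) = \left(-6\right) \left(-13\right) = 78$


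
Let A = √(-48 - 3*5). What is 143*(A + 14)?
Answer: 2002 + 429*I*√7 ≈ 2002.0 + 1135.0*I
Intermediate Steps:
A = 3*I*√7 (A = √(-48 - 15) = √(-63) = 3*I*√7 ≈ 7.9373*I)
143*(A + 14) = 143*(3*I*√7 + 14) = 143*(14 + 3*I*√7) = 2002 + 429*I*√7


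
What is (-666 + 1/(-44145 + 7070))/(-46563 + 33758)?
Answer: 24691951/474745375 ≈ 0.052011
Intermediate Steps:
(-666 + 1/(-44145 + 7070))/(-46563 + 33758) = (-666 + 1/(-37075))/(-12805) = (-666 - 1/37075)*(-1/12805) = -24691951/37075*(-1/12805) = 24691951/474745375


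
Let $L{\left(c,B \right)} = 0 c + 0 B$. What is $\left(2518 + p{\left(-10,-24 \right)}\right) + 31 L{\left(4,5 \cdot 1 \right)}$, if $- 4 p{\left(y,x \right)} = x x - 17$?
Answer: $\frac{9513}{4} \approx 2378.3$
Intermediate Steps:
$p{\left(y,x \right)} = \frac{17}{4} - \frac{x^{2}}{4}$ ($p{\left(y,x \right)} = - \frac{x x - 17}{4} = - \frac{x^{2} - 17}{4} = - \frac{-17 + x^{2}}{4} = \frac{17}{4} - \frac{x^{2}}{4}$)
$L{\left(c,B \right)} = 0$ ($L{\left(c,B \right)} = 0 + 0 = 0$)
$\left(2518 + p{\left(-10,-24 \right)}\right) + 31 L{\left(4,5 \cdot 1 \right)} = \left(2518 + \left(\frac{17}{4} - \frac{\left(-24\right)^{2}}{4}\right)\right) + 31 \cdot 0 = \left(2518 + \left(\frac{17}{4} - 144\right)\right) + 0 = \left(2518 - \frac{559}{4}\right) + 0 = \frac{9513}{4} + 0 = \frac{9513}{4}$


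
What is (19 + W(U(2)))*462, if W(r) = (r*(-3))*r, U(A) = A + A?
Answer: -13398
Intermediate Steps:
U(A) = 2*A
W(r) = -3*r² (W(r) = (-3*r)*r = -3*r²)
(19 + W(U(2)))*462 = (19 - 3*(2*2)²)*462 = (19 - 3*4²)*462 = (19 - 3*16)*462 = (19 - 48)*462 = -29*462 = -13398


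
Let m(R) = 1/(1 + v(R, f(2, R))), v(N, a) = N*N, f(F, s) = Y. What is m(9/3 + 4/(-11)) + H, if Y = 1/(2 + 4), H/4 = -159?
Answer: -611711/962 ≈ -635.87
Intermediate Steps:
H = -636 (H = 4*(-159) = -636)
Y = ⅙ (Y = 1/6 = ⅙ ≈ 0.16667)
f(F, s) = ⅙
v(N, a) = N²
m(R) = 1/(1 + R²)
m(9/3 + 4/(-11)) + H = 1/(1 + (9/3 + 4/(-11))²) - 636 = 1/(1 + (9*(⅓) + 4*(-1/11))²) - 636 = 1/(1 + (3 - 4/11)²) - 636 = 1/(1 + (29/11)²) - 636 = 1/(1 + 841/121) - 636 = 1/(962/121) - 636 = 121/962 - 636 = -611711/962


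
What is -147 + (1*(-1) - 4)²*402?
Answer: 9903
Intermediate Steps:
-147 + (1*(-1) - 4)²*402 = -147 + (-1 - 4)²*402 = -147 + (-5)²*402 = -147 + 25*402 = -147 + 10050 = 9903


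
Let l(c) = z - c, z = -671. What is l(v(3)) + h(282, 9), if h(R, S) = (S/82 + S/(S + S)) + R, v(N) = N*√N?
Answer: -15924/41 - 3*√3 ≈ -393.59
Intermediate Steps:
v(N) = N^(3/2)
h(R, S) = ½ + R + S/82 (h(R, S) = (S*(1/82) + S/((2*S))) + R = (S/82 + S*(1/(2*S))) + R = (S/82 + ½) + R = (½ + S/82) + R = ½ + R + S/82)
l(c) = -671 - c
l(v(3)) + h(282, 9) = (-671 - 3^(3/2)) + (½ + 282 + (1/82)*9) = (-671 - 3*√3) + (½ + 282 + 9/82) = (-671 - 3*√3) + 11587/41 = -15924/41 - 3*√3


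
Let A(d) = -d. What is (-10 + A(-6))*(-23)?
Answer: 92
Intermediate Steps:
(-10 + A(-6))*(-23) = (-10 - 1*(-6))*(-23) = (-10 + 6)*(-23) = -4*(-23) = 92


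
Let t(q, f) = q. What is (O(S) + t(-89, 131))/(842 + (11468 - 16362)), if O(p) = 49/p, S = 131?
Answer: 5805/265406 ≈ 0.021872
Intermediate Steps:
(O(S) + t(-89, 131))/(842 + (11468 - 16362)) = (49/131 - 89)/(842 + (11468 - 16362)) = (49*(1/131) - 89)/(842 - 4894) = (49/131 - 89)/(-4052) = -11610/131*(-1/4052) = 5805/265406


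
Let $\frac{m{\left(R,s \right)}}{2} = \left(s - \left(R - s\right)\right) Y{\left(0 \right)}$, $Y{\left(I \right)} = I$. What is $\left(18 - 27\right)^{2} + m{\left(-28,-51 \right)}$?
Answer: $81$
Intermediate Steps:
$m{\left(R,s \right)} = 0$ ($m{\left(R,s \right)} = 2 \left(s - \left(R - s\right)\right) 0 = 2 \left(- R + 2 s\right) 0 = 2 \cdot 0 = 0$)
$\left(18 - 27\right)^{2} + m{\left(-28,-51 \right)} = \left(18 - 27\right)^{2} + 0 = \left(-9\right)^{2} + 0 = 81 + 0 = 81$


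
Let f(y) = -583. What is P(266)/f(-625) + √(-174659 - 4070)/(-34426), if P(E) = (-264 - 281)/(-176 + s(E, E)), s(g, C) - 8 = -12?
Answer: -109/20988 - I*√178729/34426 ≈ -0.0051934 - 0.01228*I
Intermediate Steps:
s(g, C) = -4 (s(g, C) = 8 - 12 = -4)
P(E) = 109/36 (P(E) = (-264 - 281)/(-176 - 4) = -545/(-180) = -545*(-1/180) = 109/36)
P(266)/f(-625) + √(-174659 - 4070)/(-34426) = (109/36)/(-583) + √(-174659 - 4070)/(-34426) = (109/36)*(-1/583) + √(-178729)*(-1/34426) = -109/20988 + (I*√178729)*(-1/34426) = -109/20988 - I*√178729/34426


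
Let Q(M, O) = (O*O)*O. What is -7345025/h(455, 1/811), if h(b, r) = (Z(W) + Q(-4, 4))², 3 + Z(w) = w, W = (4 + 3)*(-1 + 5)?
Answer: -7345025/7921 ≈ -927.29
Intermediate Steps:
Q(M, O) = O³ (Q(M, O) = O²*O = O³)
W = 28 (W = 7*4 = 28)
Z(w) = -3 + w
h(b, r) = 7921 (h(b, r) = ((-3 + 28) + 4³)² = (25 + 64)² = 89² = 7921)
-7345025/h(455, 1/811) = -7345025/7921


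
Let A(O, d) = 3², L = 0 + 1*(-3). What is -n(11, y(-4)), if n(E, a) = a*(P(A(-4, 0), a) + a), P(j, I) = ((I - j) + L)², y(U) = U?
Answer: 1008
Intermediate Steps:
L = -3 (L = 0 - 3 = -3)
A(O, d) = 9
P(j, I) = (-3 + I - j)² (P(j, I) = ((I - j) - 3)² = (-3 + I - j)²)
n(E, a) = a*(a + (12 - a)²) (n(E, a) = a*((3 + 9 - a)² + a) = a*((12 - a)² + a) = a*(a + (12 - a)²))
-n(11, y(-4)) = -(-4)*(-4 + (-12 - 4)²) = -(-4)*(-4 + (-16)²) = -(-4)*(-4 + 256) = -(-4)*252 = -1*(-1008) = 1008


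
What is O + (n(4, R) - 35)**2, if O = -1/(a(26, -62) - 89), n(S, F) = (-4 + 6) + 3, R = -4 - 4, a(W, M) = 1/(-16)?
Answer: 1282516/1425 ≈ 900.01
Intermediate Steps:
a(W, M) = -1/16
R = -8
n(S, F) = 5 (n(S, F) = 2 + 3 = 5)
O = 16/1425 (O = -1/(-1/16 - 89) = -1/(-1425/16) = -1*(-16/1425) = 16/1425 ≈ 0.011228)
O + (n(4, R) - 35)**2 = 16/1425 + (5 - 35)**2 = 16/1425 + (-30)**2 = 16/1425 + 900 = 1282516/1425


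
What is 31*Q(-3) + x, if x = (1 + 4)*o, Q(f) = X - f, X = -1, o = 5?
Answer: 87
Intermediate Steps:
Q(f) = -1 - f
x = 25 (x = (1 + 4)*5 = 5*5 = 25)
31*Q(-3) + x = 31*(-1 - 1*(-3)) + 25 = 31*(-1 + 3) + 25 = 31*2 + 25 = 62 + 25 = 87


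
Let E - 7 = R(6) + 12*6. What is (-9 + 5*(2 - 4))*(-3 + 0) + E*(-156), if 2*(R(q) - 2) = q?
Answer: -13047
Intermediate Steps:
R(q) = 2 + q/2
E = 84 (E = 7 + ((2 + (½)*6) + 12*6) = 7 + ((2 + 3) + 72) = 7 + (5 + 72) = 7 + 77 = 84)
(-9 + 5*(2 - 4))*(-3 + 0) + E*(-156) = (-9 + 5*(2 - 4))*(-3 + 0) + 84*(-156) = (-9 + 5*(-2))*(-3) - 13104 = (-9 - 10)*(-3) - 13104 = -19*(-3) - 13104 = 57 - 13104 = -13047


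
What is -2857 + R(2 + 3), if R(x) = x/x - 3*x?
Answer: -2871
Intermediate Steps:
R(x) = 1 - 3*x
-2857 + R(2 + 3) = -2857 + (1 - 3*(2 + 3)) = -2857 + (1 - 3*5) = -2857 + (1 - 15) = -2857 - 14 = -2871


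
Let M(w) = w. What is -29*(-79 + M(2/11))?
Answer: 25143/11 ≈ 2285.7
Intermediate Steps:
-29*(-79 + M(2/11)) = -29*(-79 + 2/11) = -29*(-867/11) = 25143/11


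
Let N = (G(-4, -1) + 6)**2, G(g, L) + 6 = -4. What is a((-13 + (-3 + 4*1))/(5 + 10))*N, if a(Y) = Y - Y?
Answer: 0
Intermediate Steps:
G(g, L) = -10 (G(g, L) = -6 - 4 = -10)
a(Y) = 0
N = 16 (N = (-10 + 6)**2 = (-4)**2 = 16)
a((-13 + (-3 + 4*1))/(5 + 10))*N = 0*16 = 0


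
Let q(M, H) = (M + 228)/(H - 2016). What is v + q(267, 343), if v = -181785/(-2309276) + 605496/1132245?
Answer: 463123438385611/1458112186776420 ≈ 0.31762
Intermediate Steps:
q(M, H) = (228 + M)/(-2016 + H)
v = 534694179407/871555401540 (v = -181785*(-1/2309276) + 605496*(1/1132245) = 181785/2309276 + 201832/377415 = 534694179407/871555401540 ≈ 0.61349)
v + q(267, 343) = 534694179407/871555401540 + (228 + 267)/(-2016 + 343) = 534694179407/871555401540 + 495/(-1673) = 534694179407/871555401540 - 1/1673*495 = 534694179407/871555401540 - 495/1673 = 463123438385611/1458112186776420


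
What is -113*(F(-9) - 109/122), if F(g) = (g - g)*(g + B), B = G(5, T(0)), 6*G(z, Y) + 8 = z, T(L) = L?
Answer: 12317/122 ≈ 100.96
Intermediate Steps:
G(z, Y) = -4/3 + z/6
B = -1/2 (B = -4/3 + (1/6)*5 = -4/3 + 5/6 = -1/2 ≈ -0.50000)
F(g) = 0 (F(g) = (g - g)*(g - 1/2) = 0*(-1/2 + g) = 0)
-113*(F(-9) - 109/122) = -113*(0 - 109/122) = -113*(-109/122) = 12317/122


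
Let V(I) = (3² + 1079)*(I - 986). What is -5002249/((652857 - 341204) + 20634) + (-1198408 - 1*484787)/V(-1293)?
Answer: -11844032695483/823922895424 ≈ -14.375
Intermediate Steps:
V(I) = -1072768 + 1088*I (V(I) = (9 + 1079)*(-986 + I) = 1088*(-986 + I) = -1072768 + 1088*I)
-5002249/((652857 - 341204) + 20634) + (-1198408 - 1*484787)/V(-1293) = -5002249/((652857 - 341204) + 20634) + (-1198408 - 1*484787)/(-1072768 + 1088*(-1293)) = -5002249/(311653 + 20634) + (-1198408 - 484787)/(-1072768 - 1406784) = -5002249/332287 - 1683195/(-2479552) = -5002249*1/332287 - 1683195*(-1/2479552) = -5002249/332287 + 1683195/2479552 = -11844032695483/823922895424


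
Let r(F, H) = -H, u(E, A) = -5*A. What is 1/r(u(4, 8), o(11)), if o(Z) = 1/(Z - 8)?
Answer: -3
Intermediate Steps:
o(Z) = 1/(-8 + Z)
1/r(u(4, 8), o(11)) = 1/(-1/(-8 + 11)) = 1/(-1/3) = -3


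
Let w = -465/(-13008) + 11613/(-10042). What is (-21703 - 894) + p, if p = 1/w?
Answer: -551359850269/24398729 ≈ -22598.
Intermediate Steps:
w = -24398729/21771056 (w = -465*(-1/13008) + 11613*(-1/10042) = 155/4336 - 11613/10042 = -24398729/21771056 ≈ -1.1207)
p = -21771056/24398729 (p = 1/(-24398729/21771056) = -21771056/24398729 ≈ -0.89230)
(-21703 - 894) + p = (-21703 - 894) - 21771056/24398729 = -22597 - 21771056/24398729 = -551359850269/24398729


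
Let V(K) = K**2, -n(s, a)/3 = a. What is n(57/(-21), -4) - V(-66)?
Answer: -4344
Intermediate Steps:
n(s, a) = -3*a
n(57/(-21), -4) - V(-66) = -3*(-4) - 1*(-66)**2 = 12 - 1*4356 = 12 - 4356 = -4344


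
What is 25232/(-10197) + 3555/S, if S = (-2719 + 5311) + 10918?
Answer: -60926797/27552294 ≈ -2.2113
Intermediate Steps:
S = 13510 (S = 2592 + 10918 = 13510)
25232/(-10197) + 3555/S = 25232/(-10197) + 3555/13510 = 25232*(-1/10197) + 3555*(1/13510) = -25232/10197 + 711/2702 = -60926797/27552294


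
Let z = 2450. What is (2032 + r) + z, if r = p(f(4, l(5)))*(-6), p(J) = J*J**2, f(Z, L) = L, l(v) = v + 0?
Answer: 3732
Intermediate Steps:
l(v) = v
p(J) = J**3
r = -750 (r = 5**3*(-6) = 125*(-6) = -750)
(2032 + r) + z = (2032 - 750) + 2450 = 1282 + 2450 = 3732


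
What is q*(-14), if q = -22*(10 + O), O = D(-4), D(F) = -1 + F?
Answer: 1540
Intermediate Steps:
O = -5 (O = -1 - 4 = -5)
q = -110 (q = -22*(10 - 5) = -22*5 = -110)
q*(-14) = -110*(-14) = 1540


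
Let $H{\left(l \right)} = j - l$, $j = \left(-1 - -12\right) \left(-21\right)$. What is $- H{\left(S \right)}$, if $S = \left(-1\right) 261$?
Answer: $-30$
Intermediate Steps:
$j = -231$ ($j = \left(-1 + 12\right) \left(-21\right) = 11 \left(-21\right) = -231$)
$S = -261$
$H{\left(l \right)} = -231 - l$
$- H{\left(S \right)} = - (-231 - -261) = - (-231 + 261) = \left(-1\right) 30 = -30$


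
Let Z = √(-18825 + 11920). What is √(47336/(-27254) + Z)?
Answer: √(-322523836 + 185695129*I*√6905)/13627 ≈ 6.3788 + 6.5135*I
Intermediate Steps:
Z = I*√6905 (Z = √(-6905) = I*√6905 ≈ 83.096*I)
√(47336/(-27254) + Z) = √(47336/(-27254) + I*√6905) = √(47336*(-1/27254) + I*√6905) = √(-23668/13627 + I*√6905)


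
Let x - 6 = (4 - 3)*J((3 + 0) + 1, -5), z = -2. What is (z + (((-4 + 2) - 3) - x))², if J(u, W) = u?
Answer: 289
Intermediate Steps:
x = 10 (x = 6 + (4 - 3)*((3 + 0) + 1) = 6 + 1*(3 + 1) = 6 + 1*4 = 6 + 4 = 10)
(z + (((-4 + 2) - 3) - x))² = (-2 + (((-4 + 2) - 3) - 1*10))² = (-2 + ((-2 - 3) - 10))² = (-2 + (-5 - 10))² = (-2 - 15)² = (-17)² = 289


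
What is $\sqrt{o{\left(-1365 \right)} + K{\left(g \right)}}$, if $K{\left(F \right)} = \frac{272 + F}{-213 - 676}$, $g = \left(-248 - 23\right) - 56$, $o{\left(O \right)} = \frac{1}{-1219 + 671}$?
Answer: $\frac{\sqrt{3562567043}}{243586} \approx 0.24504$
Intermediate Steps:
$o{\left(O \right)} = - \frac{1}{548}$ ($o{\left(O \right)} = \frac{1}{-548} = - \frac{1}{548}$)
$g = -327$ ($g = -271 - 56 = -327$)
$K{\left(F \right)} = - \frac{272}{889} - \frac{F}{889}$ ($K{\left(F \right)} = \frac{272 + F}{-889} = \left(272 + F\right) \left(- \frac{1}{889}\right) = - \frac{272}{889} - \frac{F}{889}$)
$\sqrt{o{\left(-1365 \right)} + K{\left(g \right)}} = \sqrt{- \frac{1}{548} - - \frac{55}{889}} = \sqrt{- \frac{1}{548} + \left(- \frac{272}{889} + \frac{327}{889}\right)} = \sqrt{- \frac{1}{548} + \frac{55}{889}} = \sqrt{\frac{29251}{487172}} = \frac{\sqrt{3562567043}}{243586}$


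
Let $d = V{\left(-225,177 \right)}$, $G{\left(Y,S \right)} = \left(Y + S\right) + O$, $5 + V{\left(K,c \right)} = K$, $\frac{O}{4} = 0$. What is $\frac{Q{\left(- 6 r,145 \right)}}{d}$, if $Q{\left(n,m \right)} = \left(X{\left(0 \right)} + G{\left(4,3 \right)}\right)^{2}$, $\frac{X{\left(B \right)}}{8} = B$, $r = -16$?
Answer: $- \frac{49}{230} \approx -0.21304$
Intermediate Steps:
$X{\left(B \right)} = 8 B$
$O = 0$ ($O = 4 \cdot 0 = 0$)
$V{\left(K,c \right)} = -5 + K$
$G{\left(Y,S \right)} = S + Y$ ($G{\left(Y,S \right)} = \left(Y + S\right) + 0 = \left(S + Y\right) + 0 = S + Y$)
$Q{\left(n,m \right)} = 49$ ($Q{\left(n,m \right)} = \left(8 \cdot 0 + \left(3 + 4\right)\right)^{2} = \left(0 + 7\right)^{2} = 7^{2} = 49$)
$d = -230$ ($d = -5 - 225 = -230$)
$\frac{Q{\left(- 6 r,145 \right)}}{d} = \frac{49}{-230} = 49 \left(- \frac{1}{230}\right) = - \frac{49}{230}$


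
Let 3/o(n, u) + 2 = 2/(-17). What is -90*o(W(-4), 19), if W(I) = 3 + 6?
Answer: 255/2 ≈ 127.50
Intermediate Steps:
W(I) = 9
o(n, u) = -17/12 (o(n, u) = 3/(-2 + 2/(-17)) = 3/(-2 + 2*(-1/17)) = 3/(-2 - 2/17) = 3/(-36/17) = 3*(-17/36) = -17/12)
-90*o(W(-4), 19) = -90*(-17/12) = 255/2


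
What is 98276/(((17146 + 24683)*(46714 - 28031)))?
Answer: 98276/781491207 ≈ 0.00012575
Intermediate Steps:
98276/(((17146 + 24683)*(46714 - 28031))) = 98276/((41829*18683)) = 98276/781491207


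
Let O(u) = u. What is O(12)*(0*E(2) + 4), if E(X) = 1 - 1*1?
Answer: 48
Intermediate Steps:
E(X) = 0 (E(X) = 1 - 1 = 0)
O(12)*(0*E(2) + 4) = 12*(0*0 + 4) = 12*(0 + 4) = 12*4 = 48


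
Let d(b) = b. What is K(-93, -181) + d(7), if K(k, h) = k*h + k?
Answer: 16747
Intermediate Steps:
K(k, h) = k + h*k (K(k, h) = h*k + k = k + h*k)
K(-93, -181) + d(7) = -93*(1 - 181) + 7 = -93*(-180) + 7 = 16740 + 7 = 16747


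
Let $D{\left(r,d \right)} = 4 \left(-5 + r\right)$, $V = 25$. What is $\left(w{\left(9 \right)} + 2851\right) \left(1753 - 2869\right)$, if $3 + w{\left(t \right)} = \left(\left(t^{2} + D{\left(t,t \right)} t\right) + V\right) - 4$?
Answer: $-3452904$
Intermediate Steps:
$D{\left(r,d \right)} = -20 + 4 r$
$w{\left(t \right)} = 18 + t^{2} + t \left(-20 + 4 t\right)$ ($w{\left(t \right)} = -3 - \left(-21 - t^{2} - \left(-20 + 4 t\right) t\right) = -3 - \left(-21 - t^{2} - t \left(-20 + 4 t\right)\right) = -3 + \left(21 + t^{2} + t \left(-20 + 4 t\right)\right) = 18 + t^{2} + t \left(-20 + 4 t\right)$)
$\left(w{\left(9 \right)} + 2851\right) \left(1753 - 2869\right) = \left(\left(18 - 180 + 5 \cdot 9^{2}\right) + 2851\right) \left(1753 - 2869\right) = \left(\left(18 - 180 + 5 \cdot 81\right) + 2851\right) \left(-1116\right) = \left(\left(18 - 180 + 405\right) + 2851\right) \left(-1116\right) = \left(243 + 2851\right) \left(-1116\right) = 3094 \left(-1116\right) = -3452904$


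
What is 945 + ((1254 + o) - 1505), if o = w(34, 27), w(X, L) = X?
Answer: 728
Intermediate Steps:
o = 34
945 + ((1254 + o) - 1505) = 945 + ((1254 + 34) - 1505) = 945 + (1288 - 1505) = 945 - 217 = 728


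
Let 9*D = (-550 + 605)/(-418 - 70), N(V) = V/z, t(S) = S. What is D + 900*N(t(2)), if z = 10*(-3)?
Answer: -263575/4392 ≈ -60.013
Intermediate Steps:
z = -30
N(V) = -V/30 (N(V) = V/(-30) = V*(-1/30) = -V/30)
D = -55/4392 (D = ((-550 + 605)/(-418 - 70))/9 = (55/(-488))/9 = (55*(-1/488))/9 = (⅑)*(-55/488) = -55/4392 ≈ -0.012523)
D + 900*N(t(2)) = -55/4392 + 900*(-1/30*2) = -55/4392 + 900*(-1/15) = -55/4392 - 60 = -263575/4392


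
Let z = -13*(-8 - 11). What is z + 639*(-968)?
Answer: -618305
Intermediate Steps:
z = 247 (z = -13*(-19) = 247)
z + 639*(-968) = 247 + 639*(-968) = 247 - 618552 = -618305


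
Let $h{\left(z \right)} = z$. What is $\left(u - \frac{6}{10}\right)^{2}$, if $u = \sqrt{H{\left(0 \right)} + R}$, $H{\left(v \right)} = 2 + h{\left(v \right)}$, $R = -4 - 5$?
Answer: $\frac{\left(-3 + 5 i \sqrt{7}\right)^{2}}{25} \approx -6.64 - 3.1749 i$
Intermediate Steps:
$R = -9$
$H{\left(v \right)} = 2 + v$
$u = i \sqrt{7}$ ($u = \sqrt{\left(2 + 0\right) - 9} = \sqrt{2 - 9} = \sqrt{-7} = i \sqrt{7} \approx 2.6458 i$)
$\left(u - \frac{6}{10}\right)^{2} = \left(i \sqrt{7} - \frac{6}{10}\right)^{2} = \left(i \sqrt{7} - \frac{3}{5}\right)^{2} = \left(- \frac{3}{5} + i \sqrt{7}\right)^{2}$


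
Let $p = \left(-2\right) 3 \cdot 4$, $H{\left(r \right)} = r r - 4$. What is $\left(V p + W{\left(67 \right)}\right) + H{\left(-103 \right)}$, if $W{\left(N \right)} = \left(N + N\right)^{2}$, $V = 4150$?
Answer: $-71039$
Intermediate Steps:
$W{\left(N \right)} = 4 N^{2}$ ($W{\left(N \right)} = \left(2 N\right)^{2} = 4 N^{2}$)
$H{\left(r \right)} = -4 + r^{2}$ ($H{\left(r \right)} = r^{2} - 4 = -4 + r^{2}$)
$p = -24$ ($p = \left(-6\right) 4 = -24$)
$\left(V p + W{\left(67 \right)}\right) + H{\left(-103 \right)} = \left(4150 \left(-24\right) + 4 \cdot 67^{2}\right) - \left(4 - \left(-103\right)^{2}\right) = \left(-99600 + 4 \cdot 4489\right) + \left(-4 + 10609\right) = \left(-99600 + 17956\right) + 10605 = -81644 + 10605 = -71039$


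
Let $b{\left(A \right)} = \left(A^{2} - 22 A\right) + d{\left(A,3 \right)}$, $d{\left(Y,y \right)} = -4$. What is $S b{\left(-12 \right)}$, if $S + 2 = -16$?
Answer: $-7272$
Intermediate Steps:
$S = -18$ ($S = -2 - 16 = -18$)
$b{\left(A \right)} = -4 + A^{2} - 22 A$ ($b{\left(A \right)} = \left(A^{2} - 22 A\right) - 4 = -4 + A^{2} - 22 A$)
$S b{\left(-12 \right)} = - 18 \left(-4 + \left(-12\right)^{2} - -264\right) = - 18 \left(-4 + 144 + 264\right) = \left(-18\right) 404 = -7272$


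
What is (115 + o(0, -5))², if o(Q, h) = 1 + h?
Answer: 12321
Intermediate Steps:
(115 + o(0, -5))² = (115 + (1 - 5))² = (115 - 4)² = 111² = 12321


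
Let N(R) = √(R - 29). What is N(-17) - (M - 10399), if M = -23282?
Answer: 33681 + I*√46 ≈ 33681.0 + 6.7823*I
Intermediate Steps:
N(R) = √(-29 + R)
N(-17) - (M - 10399) = √(-29 - 17) - (-23282 - 10399) = √(-46) - 1*(-33681) = I*√46 + 33681 = 33681 + I*√46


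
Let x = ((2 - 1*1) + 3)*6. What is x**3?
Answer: 13824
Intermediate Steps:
x = 24 (x = ((2 - 1) + 3)*6 = (1 + 3)*6 = 4*6 = 24)
x**3 = 24**3 = 13824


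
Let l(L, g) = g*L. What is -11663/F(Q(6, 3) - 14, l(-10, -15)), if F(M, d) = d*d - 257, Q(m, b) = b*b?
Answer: -11663/22243 ≈ -0.52434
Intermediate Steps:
l(L, g) = L*g
Q(m, b) = b²
F(M, d) = -257 + d² (F(M, d) = d² - 257 = -257 + d²)
-11663/F(Q(6, 3) - 14, l(-10, -15)) = -11663/(-257 + (-10*(-15))²) = -11663/(-257 + 150²) = -11663/(-257 + 22500) = -11663/22243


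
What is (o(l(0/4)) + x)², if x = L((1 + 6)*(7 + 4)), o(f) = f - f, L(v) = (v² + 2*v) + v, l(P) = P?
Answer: 37945600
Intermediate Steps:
L(v) = v² + 3*v
o(f) = 0
x = 6160 (x = ((1 + 6)*(7 + 4))*(3 + (1 + 6)*(7 + 4)) = (7*11)*(3 + 7*11) = 77*(3 + 77) = 77*80 = 6160)
(o(l(0/4)) + x)² = (0 + 6160)² = 6160² = 37945600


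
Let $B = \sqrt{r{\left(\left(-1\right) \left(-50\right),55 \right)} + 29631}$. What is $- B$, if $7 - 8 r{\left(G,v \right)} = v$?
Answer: $- 5 \sqrt{1185} \approx -172.12$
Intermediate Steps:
$r{\left(G,v \right)} = \frac{7}{8} - \frac{v}{8}$
$B = 5 \sqrt{1185}$ ($B = \sqrt{\left(\frac{7}{8} - \frac{55}{8}\right) + 29631} = \sqrt{-6 + 29631} = \sqrt{29625} = 5 \sqrt{1185} \approx 172.12$)
$- B = - 5 \sqrt{1185}$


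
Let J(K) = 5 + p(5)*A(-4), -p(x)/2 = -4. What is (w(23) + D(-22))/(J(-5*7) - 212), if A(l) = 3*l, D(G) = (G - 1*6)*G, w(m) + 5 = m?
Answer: -634/303 ≈ -2.0924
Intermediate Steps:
w(m) = -5 + m
D(G) = G*(-6 + G) (D(G) = (G - 6)*G = (-6 + G)*G = G*(-6 + G))
p(x) = 8 (p(x) = -2*(-4) = 8)
J(K) = -91 (J(K) = 5 + 8*(3*(-4)) = 5 + 8*(-12) = 5 - 96 = -91)
(w(23) + D(-22))/(J(-5*7) - 212) = ((-5 + 23) - 22*(-6 - 22))/(-91 - 212) = (18 - 22*(-28))/(-303) = (18 + 616)*(-1/303) = 634*(-1/303) = -634/303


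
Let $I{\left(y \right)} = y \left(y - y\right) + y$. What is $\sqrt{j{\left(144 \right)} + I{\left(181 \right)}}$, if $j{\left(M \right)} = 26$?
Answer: $3 \sqrt{23} \approx 14.387$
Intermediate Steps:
$I{\left(y \right)} = y$ ($I{\left(y \right)} = y 0 + y = 0 + y = y$)
$\sqrt{j{\left(144 \right)} + I{\left(181 \right)}} = \sqrt{26 + 181} = \sqrt{207} = 3 \sqrt{23}$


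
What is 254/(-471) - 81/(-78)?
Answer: 6113/12246 ≈ 0.49918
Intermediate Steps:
254/(-471) - 81/(-78) = 254*(-1/471) - 81*(-1/78) = -254/471 + 27/26 = 6113/12246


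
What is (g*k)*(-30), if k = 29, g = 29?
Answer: -25230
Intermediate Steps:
(g*k)*(-30) = (29*29)*(-30) = 841*(-30) = -25230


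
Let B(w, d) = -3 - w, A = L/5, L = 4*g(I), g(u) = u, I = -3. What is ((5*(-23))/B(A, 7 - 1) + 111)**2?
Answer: 824464/9 ≈ 91607.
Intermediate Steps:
L = -12 (L = 4*(-3) = -12)
A = -12/5 ≈ -2.4000
((5*(-23))/B(A, 7 - 1) + 111)**2 = ((5*(-23))/(-3 - 1*(-12/5)) + 111)**2 = (-115/(-3 + 12/5) + 111)**2 = (-115/(-3/5) + 111)**2 = (-115*(-5/3) + 111)**2 = (575/3 + 111)**2 = (908/3)**2 = 824464/9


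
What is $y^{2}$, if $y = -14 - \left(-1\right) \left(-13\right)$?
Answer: $729$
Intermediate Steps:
$y = -27$ ($y = -14 - 13 = -27$)
$y^{2} = \left(-27\right)^{2} = 729$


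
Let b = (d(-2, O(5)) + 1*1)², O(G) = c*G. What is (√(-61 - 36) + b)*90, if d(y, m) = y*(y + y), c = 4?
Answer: 7290 + 90*I*√97 ≈ 7290.0 + 886.4*I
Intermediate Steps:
O(G) = 4*G
d(y, m) = 2*y² (d(y, m) = y*(2*y) = 2*y²)
b = 81 (b = (2*(-2)² + 1*1)² = (2*4 + 1)² = (8 + 1)² = 9² = 81)
(√(-61 - 36) + b)*90 = (√(-61 - 36) + 81)*90 = (√(-97) + 81)*90 = (I*√97 + 81)*90 = (81 + I*√97)*90 = 7290 + 90*I*√97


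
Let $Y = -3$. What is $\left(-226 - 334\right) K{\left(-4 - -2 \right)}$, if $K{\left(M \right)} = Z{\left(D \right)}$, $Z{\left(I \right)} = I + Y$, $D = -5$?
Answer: $4480$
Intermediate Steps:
$Z{\left(I \right)} = -3 + I$ ($Z{\left(I \right)} = I - 3 = -3 + I$)
$K{\left(M \right)} = -8$ ($K{\left(M \right)} = -3 - 5 = -8$)
$\left(-226 - 334\right) K{\left(-4 - -2 \right)} = \left(-226 - 334\right) \left(-8\right) = \left(-560\right) \left(-8\right) = 4480$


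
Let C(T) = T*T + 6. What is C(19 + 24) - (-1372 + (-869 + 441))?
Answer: 3655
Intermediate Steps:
C(T) = 6 + T² (C(T) = T² + 6 = 6 + T²)
C(19 + 24) - (-1372 + (-869 + 441)) = (6 + (19 + 24)²) - (-1372 + (-869 + 441)) = (6 + 43²) - (-1372 - 428) = (6 + 1849) - 1*(-1800) = 1855 + 1800 = 3655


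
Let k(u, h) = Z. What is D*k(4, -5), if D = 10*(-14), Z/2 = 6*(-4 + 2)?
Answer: 3360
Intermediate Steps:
Z = -24 (Z = 2*(6*(-4 + 2)) = 2*(6*(-2)) = 2*(-12) = -24)
k(u, h) = -24
D = -140
D*k(4, -5) = -140*(-24) = 3360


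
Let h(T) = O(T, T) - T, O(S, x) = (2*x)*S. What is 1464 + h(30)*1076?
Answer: 1905984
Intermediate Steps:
O(S, x) = 2*S*x
h(T) = -T + 2*T² (h(T) = 2*T*T - T = 2*T² - T = -T + 2*T²)
1464 + h(30)*1076 = 1464 + (30*(-1 + 2*30))*1076 = 1464 + (30*(-1 + 60))*1076 = 1464 + (30*59)*1076 = 1464 + 1770*1076 = 1464 + 1904520 = 1905984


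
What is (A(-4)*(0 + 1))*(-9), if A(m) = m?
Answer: 36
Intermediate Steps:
(A(-4)*(0 + 1))*(-9) = -4*(0 + 1)*(-9) = -4*1*(-9) = -4*(-9) = 36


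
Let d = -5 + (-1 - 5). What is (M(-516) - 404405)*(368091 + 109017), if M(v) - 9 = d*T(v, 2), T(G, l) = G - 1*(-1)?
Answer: -190237749948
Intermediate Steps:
T(G, l) = 1 + G (T(G, l) = G + 1 = 1 + G)
d = -11 (d = -5 - 6 = -11)
M(v) = -2 - 11*v (M(v) = 9 - 11*(1 + v) = 9 + (-11 - 11*v) = -2 - 11*v)
(M(-516) - 404405)*(368091 + 109017) = ((-2 - 11*(-516)) - 404405)*(368091 + 109017) = ((-2 + 5676) - 404405)*477108 = (5674 - 404405)*477108 = -398731*477108 = -190237749948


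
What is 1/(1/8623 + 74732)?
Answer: 8623/644414037 ≈ 1.3381e-5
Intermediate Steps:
1/(1/8623 + 74732) = 1/(644414037/8623) = 8623/644414037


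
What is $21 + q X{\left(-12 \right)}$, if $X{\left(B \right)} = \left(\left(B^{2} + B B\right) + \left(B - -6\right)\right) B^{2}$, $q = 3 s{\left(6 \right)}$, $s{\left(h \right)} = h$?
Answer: $730965$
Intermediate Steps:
$q = 18$ ($q = 3 \cdot 6 = 18$)
$X{\left(B \right)} = B^{2} \left(6 + B + 2 B^{2}\right)$ ($X{\left(B \right)} = \left(\left(B^{2} + B^{2}\right) + \left(B + 6\right)\right) B^{2} = \left(2 B^{2} + \left(6 + B\right)\right) B^{2} = \left(6 + B + 2 B^{2}\right) B^{2} = B^{2} \left(6 + B + 2 B^{2}\right)$)
$21 + q X{\left(-12 \right)} = 21 + 18 \left(-12\right)^{2} \left(6 - 12 + 2 \left(-12\right)^{2}\right) = 21 + 18 \cdot 144 \left(6 - 12 + 2 \cdot 144\right) = 21 + 18 \cdot 144 \left(6 - 12 + 288\right) = 21 + 18 \cdot 144 \cdot 282 = 21 + 18 \cdot 40608 = 21 + 730944 = 730965$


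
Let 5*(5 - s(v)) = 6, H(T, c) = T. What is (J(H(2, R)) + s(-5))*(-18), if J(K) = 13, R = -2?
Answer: -1512/5 ≈ -302.40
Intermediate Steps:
s(v) = 19/5 (s(v) = 5 - ⅕*6 = 5 - 6/5 = 19/5)
(J(H(2, R)) + s(-5))*(-18) = (13 + 19/5)*(-18) = (84/5)*(-18) = -1512/5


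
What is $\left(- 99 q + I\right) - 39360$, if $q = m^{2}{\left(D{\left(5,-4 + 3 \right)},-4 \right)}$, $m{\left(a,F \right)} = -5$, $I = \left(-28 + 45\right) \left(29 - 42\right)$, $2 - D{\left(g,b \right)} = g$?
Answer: $-42056$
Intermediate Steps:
$D{\left(g,b \right)} = 2 - g$
$I = -221$ ($I = 17 \left(-13\right) = -221$)
$q = 25$ ($q = \left(-5\right)^{2} = 25$)
$\left(- 99 q + I\right) - 39360 = \left(\left(-99\right) 25 - 221\right) - 39360 = \left(-2475 - 221\right) - 39360 = -2696 - 39360 = -42056$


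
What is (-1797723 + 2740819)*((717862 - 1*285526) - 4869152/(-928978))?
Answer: 189390417583924480/464489 ≈ 4.0774e+11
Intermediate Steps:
(-1797723 + 2740819)*((717862 - 1*285526) - 4869152/(-928978)) = 943096*((717862 - 285526) - 4869152*(-1/928978)) = 943096*(432336 + 2434576/464489) = 943096*(200817750880/464489) = 189390417583924480/464489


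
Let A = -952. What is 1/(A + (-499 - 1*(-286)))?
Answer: -1/1165 ≈ -0.00085837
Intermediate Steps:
1/(A + (-499 - 1*(-286))) = 1/(-952 + (-499 - 1*(-286))) = 1/(-952 + (-499 + 286)) = 1/(-952 - 213) = 1/(-1165) = -1/1165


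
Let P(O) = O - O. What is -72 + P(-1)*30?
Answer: -72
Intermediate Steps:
P(O) = 0
-72 + P(-1)*30 = -72 + 0*30 = -72 + 0 = -72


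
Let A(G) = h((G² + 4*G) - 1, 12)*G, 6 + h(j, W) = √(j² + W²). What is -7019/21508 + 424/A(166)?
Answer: -463913068863637/1421547638344316 + 212*√796312105/66093901727 ≈ -0.32625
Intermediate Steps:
h(j, W) = -6 + √(W² + j²) (h(j, W) = -6 + √(j² + W²) = -6 + √(W² + j²))
A(G) = G*(-6 + √(144 + (-1 + G² + 4*G)²)) (A(G) = (-6 + √(12² + ((G² + 4*G) - 1)²))*G = (-6 + √(144 + (-1 + G² + 4*G)²))*G = G*(-6 + √(144 + (-1 + G² + 4*G)²)))
-7019/21508 + 424/A(166) = -7019/21508 + 424/((166*(-6 + √(144 + (-1 + 166² + 4*166)²)))) = -7019*1/21508 + 424/((166*(-6 + √(144 + (-1 + 27556 + 664)²)))) = -7019/21508 + 424/((166*(-6 + √(144 + 28219²)))) = -7019/21508 + 424/((166*(-6 + √(144 + 796311961)))) = -7019/21508 + 424/((166*(-6 + √796312105))) = -7019/21508 + 424/(-996 + 166*√796312105)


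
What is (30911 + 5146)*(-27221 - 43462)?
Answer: -2548616931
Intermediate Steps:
(30911 + 5146)*(-27221 - 43462) = 36057*(-70683) = -2548616931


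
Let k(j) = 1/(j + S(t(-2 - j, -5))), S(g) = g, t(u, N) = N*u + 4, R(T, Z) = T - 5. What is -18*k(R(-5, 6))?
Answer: 9/23 ≈ 0.39130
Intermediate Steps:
R(T, Z) = -5 + T
t(u, N) = 4 + N*u
k(j) = 1/(14 + 6*j) (k(j) = 1/(j + (4 - 5*(-2 - j))) = 1/(j + (4 + (10 + 5*j))) = 1/(j + (14 + 5*j)) = 1/(14 + 6*j))
-18*k(R(-5, 6)) = -9/(7 + 3*(-5 - 5)) = -9/(7 + 3*(-10)) = -9/(7 - 30) = -9/(-23) = -9*(-1)/23 = -18*(-1/46) = 9/23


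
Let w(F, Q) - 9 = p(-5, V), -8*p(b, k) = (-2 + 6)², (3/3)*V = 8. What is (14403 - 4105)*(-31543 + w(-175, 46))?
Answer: -324757728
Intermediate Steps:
V = 8
p(b, k) = -2 (p(b, k) = -(-2 + 6)²/8 = -⅛*4² = -⅛*16 = -2)
w(F, Q) = 7 (w(F, Q) = 9 - 2 = 7)
(14403 - 4105)*(-31543 + w(-175, 46)) = (14403 - 4105)*(-31543 + 7) = 10298*(-31536) = -324757728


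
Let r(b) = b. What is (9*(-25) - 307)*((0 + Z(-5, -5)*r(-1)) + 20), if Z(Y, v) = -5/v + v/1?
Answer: -12768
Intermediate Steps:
Z(Y, v) = v - 5/v (Z(Y, v) = -5/v + v*1 = -5/v + v = v - 5/v)
(9*(-25) - 307)*((0 + Z(-5, -5)*r(-1)) + 20) = (9*(-25) - 307)*((0 + (-5 - 5/(-5))*(-1)) + 20) = (-225 - 307)*((0 + (-5 - 5*(-⅕))*(-1)) + 20) = -532*((0 + (-5 + 1)*(-1)) + 20) = -532*((0 - 4*(-1)) + 20) = -532*((0 + 4) + 20) = -532*(4 + 20) = -532*24 = -12768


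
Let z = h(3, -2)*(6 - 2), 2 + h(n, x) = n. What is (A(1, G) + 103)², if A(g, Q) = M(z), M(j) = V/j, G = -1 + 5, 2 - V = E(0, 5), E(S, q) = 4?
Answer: 42025/4 ≈ 10506.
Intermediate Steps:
h(n, x) = -2 + n
V = -2 (V = 2 - 1*4 = 2 - 4 = -2)
G = 4
z = 4 (z = (-2 + 3)*(6 - 2) = 1*4 = 4)
M(j) = -2/j
A(g, Q) = -½ (A(g, Q) = -2/4 = -2*¼ = -½)
(A(1, G) + 103)² = (-½ + 103)² = (205/2)² = 42025/4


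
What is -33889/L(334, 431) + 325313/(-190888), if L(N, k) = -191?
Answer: 6406868649/36459608 ≈ 175.73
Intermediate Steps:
-33889/L(334, 431) + 325313/(-190888) = -33889/(-191) + 325313/(-190888) = -33889*(-1/191) + 325313*(-1/190888) = 33889/191 - 325313/190888 = 6406868649/36459608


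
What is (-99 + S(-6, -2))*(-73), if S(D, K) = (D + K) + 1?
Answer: 7738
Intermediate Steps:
S(D, K) = 1 + D + K
(-99 + S(-6, -2))*(-73) = (-99 + (1 - 6 - 2))*(-73) = (-99 - 7)*(-73) = -106*(-73) = 7738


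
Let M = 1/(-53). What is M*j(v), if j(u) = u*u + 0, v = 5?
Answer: -25/53 ≈ -0.47170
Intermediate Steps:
j(u) = u² (j(u) = u² + 0 = u²)
M = -1/53 ≈ -0.018868
M*j(v) = -1/53*5² = -1/53*25 = -25/53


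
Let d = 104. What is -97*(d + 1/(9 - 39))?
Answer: -302543/30 ≈ -10085.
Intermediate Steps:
-97*(d + 1/(9 - 39)) = -97*(104 + 1/(9 - 39)) = -97*(104 + 1/(-30)) = -97*(104 - 1/30) = -97*3119/30 = -302543/30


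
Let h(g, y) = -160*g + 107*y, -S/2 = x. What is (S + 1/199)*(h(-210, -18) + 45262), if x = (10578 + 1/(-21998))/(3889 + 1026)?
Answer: -3558460311068992/10757956915 ≈ -3.3077e+5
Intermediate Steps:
x = 232694843/108120170 (x = (10578 - 1/21998)/4915 = (232694843/21998)*(1/4915) = 232694843/108120170 ≈ 2.1522)
S = -232694843/54060085 (S = -2*232694843/108120170 = -232694843/54060085 ≈ -4.3044)
(S + 1/199)*(h(-210, -18) + 45262) = (-232694843/54060085 + 1/199)*((-160*(-210) + 107*(-18)) + 45262) = (-232694843/54060085 + 1/199)*((33600 - 1926) + 45262) = -46252213672*(31674 + 45262)/10757956915 = -46252213672/10757956915*76936 = -3558460311068992/10757956915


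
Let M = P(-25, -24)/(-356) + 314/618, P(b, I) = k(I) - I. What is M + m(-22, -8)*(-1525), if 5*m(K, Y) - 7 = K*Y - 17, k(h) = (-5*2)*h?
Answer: -1392382051/27501 ≈ -50630.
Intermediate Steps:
k(h) = -10*h
P(b, I) = -11*I (P(b, I) = -10*I - I = -11*I)
m(K, Y) = -2 + K*Y/5 (m(K, Y) = 7/5 + (K*Y - 17)/5 = 7/5 + (-17 + K*Y)/5 = 7/5 + (-17/5 + K*Y/5) = -2 + K*Y/5)
M = -6421/27501 (M = -11*(-24)/(-356) + 314/618 = 264*(-1/356) + 314*(1/618) = -66/89 + 157/309 = -6421/27501 ≈ -0.23348)
M + m(-22, -8)*(-1525) = -6421/27501 + (-2 + (⅕)*(-22)*(-8))*(-1525) = -6421/27501 + (-2 + 176/5)*(-1525) = -6421/27501 + (166/5)*(-1525) = -6421/27501 - 50630 = -1392382051/27501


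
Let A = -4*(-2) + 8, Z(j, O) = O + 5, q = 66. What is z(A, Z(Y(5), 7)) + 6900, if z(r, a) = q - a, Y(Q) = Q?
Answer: 6954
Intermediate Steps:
Z(j, O) = 5 + O
A = 16 (A = 8 + 8 = 16)
z(r, a) = 66 - a
z(A, Z(Y(5), 7)) + 6900 = (66 - (5 + 7)) + 6900 = (66 - 1*12) + 6900 = (66 - 12) + 6900 = 54 + 6900 = 6954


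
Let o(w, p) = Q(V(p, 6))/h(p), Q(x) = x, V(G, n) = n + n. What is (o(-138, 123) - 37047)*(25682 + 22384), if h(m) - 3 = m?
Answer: -12464875670/7 ≈ -1.7807e+9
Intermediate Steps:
V(G, n) = 2*n
h(m) = 3 + m
o(w, p) = 12/(3 + p) (o(w, p) = (2*6)/(3 + p) = 12/(3 + p))
(o(-138, 123) - 37047)*(25682 + 22384) = (12/(3 + 123) - 37047)*(25682 + 22384) = (12/126 - 37047)*48066 = (12*(1/126) - 37047)*48066 = (2/21 - 37047)*48066 = -777985/21*48066 = -12464875670/7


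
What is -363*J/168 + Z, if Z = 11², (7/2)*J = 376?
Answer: -5445/49 ≈ -111.12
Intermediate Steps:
J = 752/7 (J = (2/7)*376 = 752/7 ≈ 107.43)
Z = 121
-363*J/168 + Z = -272976/(7*168) + 121 = -363*94/147 + 121 = -11374/49 + 121 = -5445/49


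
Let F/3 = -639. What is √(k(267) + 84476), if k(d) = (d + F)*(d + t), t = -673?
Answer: 2*√188594 ≈ 868.55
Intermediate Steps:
F = -1917 (F = 3*(-639) = -1917)
k(d) = (-1917 + d)*(-673 + d) (k(d) = (d - 1917)*(d - 673) = (-1917 + d)*(-673 + d))
√(k(267) + 84476) = √((1290141 + 267² - 2590*267) + 84476) = √((1290141 + 71289 - 691530) + 84476) = √(669900 + 84476) = √754376 = 2*√188594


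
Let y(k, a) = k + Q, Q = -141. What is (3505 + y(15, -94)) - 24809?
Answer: -21430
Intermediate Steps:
y(k, a) = -141 + k (y(k, a) = k - 141 = -141 + k)
(3505 + y(15, -94)) - 24809 = (3505 + (-141 + 15)) - 24809 = (3505 - 126) - 24809 = 3379 - 24809 = -21430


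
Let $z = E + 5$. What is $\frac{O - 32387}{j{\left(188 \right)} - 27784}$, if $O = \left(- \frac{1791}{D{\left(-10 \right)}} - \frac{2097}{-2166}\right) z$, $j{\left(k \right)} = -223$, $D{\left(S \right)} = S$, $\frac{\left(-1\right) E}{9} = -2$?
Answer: $\frac{50983006}{50552635} \approx 1.0085$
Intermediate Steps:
$E = 18$ ($E = \left(-9\right) \left(-2\right) = 18$)
$z = 23$ ($z = 18 + 5 = 23$)
$O = \frac{7475529}{1805}$ ($O = \left(- \frac{1791}{-10} - \frac{2097}{-2166}\right) 23 = \left(\left(-1791\right) \left(- \frac{1}{10}\right) - - \frac{699}{722}\right) 23 = \left(\frac{1791}{10} + \frac{699}{722}\right) 23 = \frac{325023}{1805} \cdot 23 = \frac{7475529}{1805} \approx 4141.6$)
$\frac{O - 32387}{j{\left(188 \right)} - 27784} = \frac{\frac{7475529}{1805} - 32387}{-223 - 27784} = - \frac{50983006}{1805 \left(-28007\right)} = \left(- \frac{50983006}{1805}\right) \left(- \frac{1}{28007}\right) = \frac{50983006}{50552635}$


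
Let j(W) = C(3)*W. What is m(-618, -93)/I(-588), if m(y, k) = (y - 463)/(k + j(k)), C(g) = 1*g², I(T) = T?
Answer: -1081/546840 ≈ -0.0019768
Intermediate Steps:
C(g) = g²
j(W) = 9*W (j(W) = 3²*W = 9*W)
m(y, k) = (-463 + y)/(10*k) (m(y, k) = (y - 463)/(k + 9*k) = (-463 + y)/((10*k)) = (-463 + y)*(1/(10*k)) = (-463 + y)/(10*k))
m(-618, -93)/I(-588) = ((⅒)*(-463 - 618)/(-93))/(-588) = ((⅒)*(-1/93)*(-1081))*(-1/588) = (1081/930)*(-1/588) = -1081/546840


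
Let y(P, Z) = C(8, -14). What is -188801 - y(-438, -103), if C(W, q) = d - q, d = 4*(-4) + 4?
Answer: -188803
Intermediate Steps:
d = -12 (d = -16 + 4 = -12)
C(W, q) = -12 - q
y(P, Z) = 2 (y(P, Z) = -12 - 1*(-14) = -12 + 14 = 2)
-188801 - y(-438, -103) = -188801 - 1*2 = -188801 - 2 = -188803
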